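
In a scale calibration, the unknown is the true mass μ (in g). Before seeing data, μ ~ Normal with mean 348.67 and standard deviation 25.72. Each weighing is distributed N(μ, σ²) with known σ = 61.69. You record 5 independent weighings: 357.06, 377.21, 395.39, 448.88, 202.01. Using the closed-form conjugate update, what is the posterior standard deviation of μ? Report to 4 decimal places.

For Normal data with known variance σ², a Normal(μ₀, σ₀²) prior on μ is conjugate. Posterior precision = 1/σ₀² + n/σ²; posterior mean is the precision-weighted average of μ₀ and x̄.
σ₀² = 25.72² = 661.5184, σ² = 61.69² = 3805.6561; σ² + n·σ₀² = 3805.6561 + 5·661.5184 = 7113.2481.
Posterior precision = 1/σ₀² + n/σ² = 1/661.5184 + 5/3805.6561 = (σ² + n·σ₀²)/(σ₀²σ²) = 7113.2481/(661.5184·3805.6561); posterior variance σₙ² = σ₀²σ²/(σ² + n·σ₀²) = 661.5184·3805.6561/7113.2481 = 353.918702.
Posterior SD = √σₙ² = √(661.5184·3805.6561/7113.2481) = 18.8127.

18.8127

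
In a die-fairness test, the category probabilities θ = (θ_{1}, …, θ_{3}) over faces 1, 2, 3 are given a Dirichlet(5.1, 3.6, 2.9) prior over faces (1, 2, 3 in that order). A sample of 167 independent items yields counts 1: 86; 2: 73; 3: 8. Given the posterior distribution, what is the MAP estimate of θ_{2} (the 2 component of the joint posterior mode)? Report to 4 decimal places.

0.4305

The Dirichlet prior is conjugate to the Multinomial likelihood: each posterior αⱼ = prior αⱼ + observed count nⱼ.
Posterior concentration: (91.1, 76.6, 10.9), total = 178.6.
Joint mode component: (α_{2}−1)/(Σα−K) = 75.6/175.6 = 0.4305.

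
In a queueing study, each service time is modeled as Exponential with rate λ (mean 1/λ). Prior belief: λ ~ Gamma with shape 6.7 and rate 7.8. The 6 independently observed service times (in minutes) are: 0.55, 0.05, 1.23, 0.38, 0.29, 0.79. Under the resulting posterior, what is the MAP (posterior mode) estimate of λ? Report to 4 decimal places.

1.0550

With a Gamma(shape α, rate β) prior on the exponential rate λ, the posterior after n observations with total T = Σxᵢ is Gamma(α+n, β+T).
Sum of observations T = 3.29 minutes; n = 6.
Posterior: Gamma(6.7+6, 7.8+3.29) = Gamma(12.7, 11.09).
Mode = (α−1)/β = 1.0550.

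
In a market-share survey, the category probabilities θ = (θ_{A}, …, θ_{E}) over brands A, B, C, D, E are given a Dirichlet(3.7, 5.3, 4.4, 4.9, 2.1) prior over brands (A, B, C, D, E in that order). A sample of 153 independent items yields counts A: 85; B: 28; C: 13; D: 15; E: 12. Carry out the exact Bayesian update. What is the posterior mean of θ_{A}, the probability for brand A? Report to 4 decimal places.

0.5115

The Dirichlet prior is conjugate to the Multinomial likelihood: each posterior αⱼ = prior αⱼ + observed count nⱼ.
Posterior concentration: (88.7, 33.3, 17.4, 19.9, 14.1), total = 173.4.
E[θ_{A}|data] = α_{A}/Σα = 88.7/173.4 = 0.5115.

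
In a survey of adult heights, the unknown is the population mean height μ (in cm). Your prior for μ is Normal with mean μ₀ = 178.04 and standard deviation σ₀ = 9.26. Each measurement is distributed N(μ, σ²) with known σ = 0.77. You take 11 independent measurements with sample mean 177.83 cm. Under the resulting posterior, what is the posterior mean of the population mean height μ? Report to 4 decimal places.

177.8301

For Normal data with known variance σ², a Normal(μ₀, σ₀²) prior on μ is conjugate. Posterior precision = 1/σ₀² + n/σ²; posterior mean is the precision-weighted average of μ₀ and x̄.
n·x̄ = 11·177.83 = 1956.13.
σ₀² = 9.26² = 85.7476, σ² = 0.77² = 0.5929; σ² + n·σ₀² = 0.5929 + 11·85.7476 = 943.8165.
Posterior mean = (μ₀/σ₀² + n·x̄/σ²)/(1/σ₀² + n/σ²) = (σ²·μ₀ + σ₀²·n·x̄)/(σ² + n·σ₀²) = (0.5929·178.04 + 85.7476·1956.13)/943.8165 = 167839.012704/943.8165 = 177.8301.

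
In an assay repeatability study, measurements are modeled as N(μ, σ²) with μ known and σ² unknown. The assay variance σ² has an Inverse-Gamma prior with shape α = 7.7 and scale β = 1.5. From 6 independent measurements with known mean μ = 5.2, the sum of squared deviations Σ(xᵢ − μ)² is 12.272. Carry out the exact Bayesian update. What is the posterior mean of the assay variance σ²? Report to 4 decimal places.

0.7872

With known mean μ and an Inverse-Gamma(α, β) prior on σ², the Normal likelihood is conjugate: posterior is Inv-Gamma(α + n/2, β + Σ(xᵢ−μ)²/2).
Posterior: Inv-Gamma(7.7 + 6/2, 1.5 + 12.272/2) = Inv-Gamma(10.70, 7.6360).
E[σ²|data] = β/(α−1) = 7.6360/9.70 = 0.7872.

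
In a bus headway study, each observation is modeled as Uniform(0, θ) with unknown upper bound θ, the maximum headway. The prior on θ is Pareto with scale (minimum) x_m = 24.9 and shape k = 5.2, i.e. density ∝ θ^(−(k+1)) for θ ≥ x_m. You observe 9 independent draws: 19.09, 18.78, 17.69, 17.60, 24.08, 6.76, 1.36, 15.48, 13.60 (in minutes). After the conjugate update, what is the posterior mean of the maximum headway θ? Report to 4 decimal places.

A Pareto(scale x_m, shape k) prior on the upper bound θ of Uniform(0, θ) is conjugate: posterior is Pareto(max(x_m, max xᵢ), k + n).
Sample maximum = 24.08; prior scale x_m = 24.9 → posterior scale = max = 24.90.
Posterior shape = 5.2 + 9 = 14.2.
E[θ|data] = k·x_m/(k−1) = 14.2·24.90/13.2 = 26.7864.

26.7864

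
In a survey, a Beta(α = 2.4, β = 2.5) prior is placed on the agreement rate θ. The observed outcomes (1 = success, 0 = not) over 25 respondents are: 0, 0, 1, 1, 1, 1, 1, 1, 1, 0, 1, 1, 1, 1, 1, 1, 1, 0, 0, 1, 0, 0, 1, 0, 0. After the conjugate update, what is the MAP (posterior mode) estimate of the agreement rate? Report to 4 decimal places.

The Beta prior is conjugate to a Binomial/Bernoulli likelihood; the update adds successes to α and failures to β.
Posterior: Beta(α+k, β+n−k) = Beta(2.4+16, 2.5+9) = Beta(18.4, 11.5).
Mode of Beta(a,b) for a,b>1 is (a−1)/(a+b−2) = 17.4/27.9 = 0.6237.

0.6237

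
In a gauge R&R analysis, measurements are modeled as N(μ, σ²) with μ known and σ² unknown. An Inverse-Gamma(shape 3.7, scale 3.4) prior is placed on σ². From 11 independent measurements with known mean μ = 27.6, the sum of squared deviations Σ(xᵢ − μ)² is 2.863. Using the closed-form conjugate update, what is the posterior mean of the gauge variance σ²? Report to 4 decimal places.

With known mean μ and an Inverse-Gamma(α, β) prior on σ², the Normal likelihood is conjugate: posterior is Inv-Gamma(α + n/2, β + Σ(xᵢ−μ)²/2).
Posterior: Inv-Gamma(3.7 + 11/2, 3.4 + 2.863/2) = Inv-Gamma(9.20, 4.8315).
E[σ²|data] = β/(α−1) = 4.8315/8.20 = 0.5892.

0.5892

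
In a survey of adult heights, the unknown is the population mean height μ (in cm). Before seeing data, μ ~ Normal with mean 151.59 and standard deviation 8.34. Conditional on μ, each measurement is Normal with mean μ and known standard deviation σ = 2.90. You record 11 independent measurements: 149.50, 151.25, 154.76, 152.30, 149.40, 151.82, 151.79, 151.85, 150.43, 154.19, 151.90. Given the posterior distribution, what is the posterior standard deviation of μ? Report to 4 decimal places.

For Normal data with known variance σ², a Normal(μ₀, σ₀²) prior on μ is conjugate. Posterior precision = 1/σ₀² + n/σ²; posterior mean is the precision-weighted average of μ₀ and x̄.
σ₀² = 8.34² = 69.5556, σ² = 2.90² = 8.41; σ² + n·σ₀² = 8.41 + 11·69.5556 = 773.5216.
Posterior precision = 1/σ₀² + n/σ² = 1/69.5556 + 11/8.41 = (σ² + n·σ₀²)/(σ₀²σ²) = 773.5216/(69.5556·8.41); posterior variance σₙ² = σ₀²σ²/(σ² + n·σ₀²) = 69.5556·8.41/773.5216 = 0.756233.
Posterior SD = √σₙ² = √(69.5556·8.41/773.5216) = 0.8696.

0.8696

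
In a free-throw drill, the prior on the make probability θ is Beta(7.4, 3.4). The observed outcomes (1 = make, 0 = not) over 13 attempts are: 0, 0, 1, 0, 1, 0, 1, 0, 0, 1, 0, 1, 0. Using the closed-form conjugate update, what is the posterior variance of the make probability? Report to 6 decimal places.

0.010063

The Beta prior is conjugate to a Binomial/Bernoulli likelihood; the update adds successes to α and failures to β.
Posterior: Beta(α+k, β+n−k) = Beta(7.4+5, 3.4+8) = Beta(12.4, 11.4).
Var = αβ/((α+β)²(α+β+1)) = 12.4·11.4/(23.8²·24.8) = 0.010063.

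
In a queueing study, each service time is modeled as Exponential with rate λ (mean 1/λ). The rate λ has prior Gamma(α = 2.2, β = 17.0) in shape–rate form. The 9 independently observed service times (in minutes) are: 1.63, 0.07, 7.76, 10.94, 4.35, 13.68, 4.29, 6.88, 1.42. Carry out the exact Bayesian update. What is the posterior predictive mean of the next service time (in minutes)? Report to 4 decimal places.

6.6686

With a Gamma(shape α, rate β) prior on the exponential rate λ, the posterior after n observations with total T = Σxᵢ is Gamma(α+n, β+T).
Sum of observations T = 51.02 minutes; n = 9.
Posterior: Gamma(2.2+9, 17.0+51.02) = Gamma(11.2, 68.02).
The predictive distribution for the next observation is Lomax; its mean is β/(α−1) = 68.02/10.2 = 6.6686.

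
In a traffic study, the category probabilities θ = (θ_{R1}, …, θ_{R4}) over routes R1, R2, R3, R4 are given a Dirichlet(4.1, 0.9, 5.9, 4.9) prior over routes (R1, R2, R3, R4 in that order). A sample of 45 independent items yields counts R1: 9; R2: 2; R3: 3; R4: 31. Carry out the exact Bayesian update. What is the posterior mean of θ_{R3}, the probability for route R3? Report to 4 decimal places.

The Dirichlet prior is conjugate to the Multinomial likelihood: each posterior αⱼ = prior αⱼ + observed count nⱼ.
Posterior concentration: (13.1, 2.9, 8.9, 35.9), total = 60.8.
E[θ_{R3}|data] = α_{R3}/Σα = 8.9/60.8 = 0.1464.

0.1464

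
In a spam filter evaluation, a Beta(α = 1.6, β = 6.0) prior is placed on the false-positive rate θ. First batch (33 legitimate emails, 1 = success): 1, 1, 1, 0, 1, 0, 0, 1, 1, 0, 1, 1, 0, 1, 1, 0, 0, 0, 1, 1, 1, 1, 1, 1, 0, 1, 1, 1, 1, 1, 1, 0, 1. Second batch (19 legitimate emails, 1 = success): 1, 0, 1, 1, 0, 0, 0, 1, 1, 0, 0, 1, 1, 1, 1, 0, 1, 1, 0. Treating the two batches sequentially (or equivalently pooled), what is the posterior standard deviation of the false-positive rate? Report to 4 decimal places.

0.0630

The Beta prior is conjugate to a Binomial/Bernoulli likelihood; the update adds successes to α and failures to β.
After batch 1: Beta(1.6+23, 6.0+10) = Beta(24.6, 16.0).
After batch 2: Beta(24.6+11, 16.0+8) = Beta(35.6, 24.0).
Var = αβ/((α+β)²(α+β+1)) = 35.6·24.0/(59.6²·60.6) = 0.00396914; SD = √0.00396914 = 0.0630.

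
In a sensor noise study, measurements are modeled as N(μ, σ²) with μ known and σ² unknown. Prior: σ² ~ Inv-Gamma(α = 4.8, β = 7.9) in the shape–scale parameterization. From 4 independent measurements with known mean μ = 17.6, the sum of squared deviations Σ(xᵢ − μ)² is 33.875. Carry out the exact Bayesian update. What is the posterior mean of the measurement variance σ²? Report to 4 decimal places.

With known mean μ and an Inverse-Gamma(α, β) prior on σ², the Normal likelihood is conjugate: posterior is Inv-Gamma(α + n/2, β + Σ(xᵢ−μ)²/2).
Posterior: Inv-Gamma(4.8 + 4/2, 7.9 + 33.875/2) = Inv-Gamma(6.80, 24.8375).
E[σ²|data] = β/(α−1) = 24.8375/5.80 = 4.2823.

4.2823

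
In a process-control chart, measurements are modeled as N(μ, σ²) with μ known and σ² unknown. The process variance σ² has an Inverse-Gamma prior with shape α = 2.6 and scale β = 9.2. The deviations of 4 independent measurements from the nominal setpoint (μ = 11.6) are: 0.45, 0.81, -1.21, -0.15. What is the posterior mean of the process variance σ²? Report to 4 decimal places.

With known mean μ and an Inverse-Gamma(α, β) prior on σ², the Normal likelihood is conjugate: posterior is Inv-Gamma(α + n/2, β + Σ(xᵢ−μ)²/2).
Σ(xᵢ−μ)² = (0.45)² + (0.81)² + (-1.21)² + (-0.15)² = 2.3452.
Posterior: Inv-Gamma(2.6 + 4/2, 9.2 + 2.3452/2) = Inv-Gamma(4.60, 10.37260).
E[σ²|data] = β/(α−1) = 10.37260/3.60 = 2.8813.

2.8813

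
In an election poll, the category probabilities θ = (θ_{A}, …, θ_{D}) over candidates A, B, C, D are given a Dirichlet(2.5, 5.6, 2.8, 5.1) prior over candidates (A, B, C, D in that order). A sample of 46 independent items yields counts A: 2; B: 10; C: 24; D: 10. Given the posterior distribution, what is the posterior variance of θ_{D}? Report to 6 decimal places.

0.002924

The Dirichlet prior is conjugate to the Multinomial likelihood: each posterior αⱼ = prior αⱼ + observed count nⱼ.
Posterior concentration: (4.5, 15.6, 26.8, 15.1), total = 62.0.
Var[θ_j] = α_j(Σα−α_j)/((Σα)²(Σα+1)) = 15.1·46.9/(62.0²·63.0) = 0.002924.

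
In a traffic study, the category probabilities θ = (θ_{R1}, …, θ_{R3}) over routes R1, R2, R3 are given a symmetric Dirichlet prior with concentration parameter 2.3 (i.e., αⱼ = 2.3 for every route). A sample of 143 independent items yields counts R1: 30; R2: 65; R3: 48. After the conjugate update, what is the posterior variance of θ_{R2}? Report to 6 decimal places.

The Dirichlet prior is conjugate to the Multinomial likelihood: each posterior αⱼ = prior αⱼ + observed count nⱼ.
Posterior concentration: (32.3, 67.3, 50.3), total = 149.9.
Var[θ_j] = α_j(Σα−α_j)/((Σα)²(Σα+1)) = 67.3·82.6/(149.9²·150.9) = 0.001639.

0.001639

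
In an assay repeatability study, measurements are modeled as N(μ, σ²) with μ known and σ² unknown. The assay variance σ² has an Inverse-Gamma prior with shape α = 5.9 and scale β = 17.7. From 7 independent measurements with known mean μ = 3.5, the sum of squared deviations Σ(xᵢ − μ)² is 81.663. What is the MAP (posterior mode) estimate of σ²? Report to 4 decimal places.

With known mean μ and an Inverse-Gamma(α, β) prior on σ², the Normal likelihood is conjugate: posterior is Inv-Gamma(α + n/2, β + Σ(xᵢ−μ)²/2).
Posterior: Inv-Gamma(5.9 + 7/2, 17.7 + 81.663/2) = Inv-Gamma(9.40, 58.5315).
Mode = β/(α+1) = 58.5315/10.40 = 5.6280.

5.6280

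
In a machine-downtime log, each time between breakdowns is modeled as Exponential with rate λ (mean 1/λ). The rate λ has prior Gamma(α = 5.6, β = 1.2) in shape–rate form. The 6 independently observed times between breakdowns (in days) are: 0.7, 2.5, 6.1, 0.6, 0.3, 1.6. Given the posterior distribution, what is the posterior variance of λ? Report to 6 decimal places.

With a Gamma(shape α, rate β) prior on the exponential rate λ, the posterior after n observations with total T = Σxᵢ is Gamma(α+n, β+T).
Sum of observations T = 11.8 days; n = 6.
Posterior: Gamma(5.6+6, 1.2+11.8) = Gamma(11.6, 13.0).
Var = α/β² = 0.068639.

0.068639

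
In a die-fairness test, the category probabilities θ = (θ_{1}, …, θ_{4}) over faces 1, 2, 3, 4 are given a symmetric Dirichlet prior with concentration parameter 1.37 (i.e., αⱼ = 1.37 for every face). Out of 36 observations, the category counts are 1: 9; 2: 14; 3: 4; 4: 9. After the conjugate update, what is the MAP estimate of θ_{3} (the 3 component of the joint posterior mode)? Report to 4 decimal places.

The Dirichlet prior is conjugate to the Multinomial likelihood: each posterior αⱼ = prior αⱼ + observed count nⱼ.
Posterior concentration: (10.37, 15.37, 5.37, 10.37), total = 41.48.
Joint mode component: (α_{3}−1)/(Σα−K) = 4.37/37.48 = 0.1166.

0.1166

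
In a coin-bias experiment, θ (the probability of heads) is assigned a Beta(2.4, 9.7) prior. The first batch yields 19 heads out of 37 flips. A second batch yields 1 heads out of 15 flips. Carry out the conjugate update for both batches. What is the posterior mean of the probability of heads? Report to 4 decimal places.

0.3495

The Beta prior is conjugate to a Binomial/Bernoulli likelihood; the update adds successes to α and failures to β.
After batch 1: Beta(2.4+19, 9.7+18) = Beta(21.4, 27.7).
After batch 2: Beta(21.4+1, 27.7+14) = Beta(22.4, 41.7).
Posterior mean = α/(α+β) = 22.4/64.1 = 0.3495.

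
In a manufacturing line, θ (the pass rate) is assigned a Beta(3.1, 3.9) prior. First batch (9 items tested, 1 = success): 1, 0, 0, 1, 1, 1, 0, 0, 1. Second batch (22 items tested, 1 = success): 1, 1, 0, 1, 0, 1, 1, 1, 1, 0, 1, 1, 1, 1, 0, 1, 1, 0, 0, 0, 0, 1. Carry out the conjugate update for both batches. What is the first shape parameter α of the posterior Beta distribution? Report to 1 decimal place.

22.1

The Beta prior is conjugate to a Binomial/Bernoulli likelihood; the update adds successes to α and failures to β.
After batch 1: Beta(3.1+5, 3.9+4) = Beta(8.1, 7.9).
After batch 2: Beta(8.1+14, 7.9+8) = Beta(22.1, 15.9).
Posterior α = 22.1.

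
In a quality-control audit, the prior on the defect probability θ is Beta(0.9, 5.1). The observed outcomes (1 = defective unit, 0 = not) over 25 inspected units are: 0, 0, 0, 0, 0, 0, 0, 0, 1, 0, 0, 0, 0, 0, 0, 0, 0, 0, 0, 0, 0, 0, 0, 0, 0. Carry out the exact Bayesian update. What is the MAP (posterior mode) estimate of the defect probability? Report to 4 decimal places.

0.0310

The Beta prior is conjugate to a Binomial/Bernoulli likelihood; the update adds successes to α and failures to β.
Posterior: Beta(α+k, β+n−k) = Beta(0.9+1, 5.1+24) = Beta(1.9, 29.1).
Mode of Beta(a,b) for a,b>1 is (a−1)/(a+b−2) = 0.9/29.0 = 0.0310.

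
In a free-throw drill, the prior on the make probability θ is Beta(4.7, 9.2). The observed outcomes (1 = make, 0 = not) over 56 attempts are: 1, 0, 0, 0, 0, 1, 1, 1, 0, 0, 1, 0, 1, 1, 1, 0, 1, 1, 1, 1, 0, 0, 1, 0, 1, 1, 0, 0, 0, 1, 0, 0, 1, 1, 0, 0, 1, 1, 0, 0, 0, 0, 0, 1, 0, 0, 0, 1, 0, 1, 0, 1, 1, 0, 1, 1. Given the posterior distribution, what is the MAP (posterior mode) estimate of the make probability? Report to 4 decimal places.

0.4521

The Beta prior is conjugate to a Binomial/Bernoulli likelihood; the update adds successes to α and failures to β.
Posterior: Beta(α+k, β+n−k) = Beta(4.7+27, 9.2+29) = Beta(31.7, 38.2).
Mode of Beta(a,b) for a,b>1 is (a−1)/(a+b−2) = 30.7/67.9 = 0.4521.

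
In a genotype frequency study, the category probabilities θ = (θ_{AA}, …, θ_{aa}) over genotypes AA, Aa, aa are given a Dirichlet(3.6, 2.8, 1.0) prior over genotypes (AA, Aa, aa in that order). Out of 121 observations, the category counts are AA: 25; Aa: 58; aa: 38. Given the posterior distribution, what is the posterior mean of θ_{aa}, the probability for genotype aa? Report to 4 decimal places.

0.3037

The Dirichlet prior is conjugate to the Multinomial likelihood: each posterior αⱼ = prior αⱼ + observed count nⱼ.
Posterior concentration: (28.6, 60.8, 39.0), total = 128.4.
E[θ_{aa}|data] = α_{aa}/Σα = 39.0/128.4 = 0.3037.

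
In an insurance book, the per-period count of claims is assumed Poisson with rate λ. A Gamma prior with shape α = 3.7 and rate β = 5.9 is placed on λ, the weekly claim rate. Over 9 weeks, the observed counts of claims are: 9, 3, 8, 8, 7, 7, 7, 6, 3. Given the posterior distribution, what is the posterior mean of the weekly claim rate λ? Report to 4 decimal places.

With a Gamma(shape α, rate β) prior, the Poisson likelihood is conjugate: the posterior is Gamma(α + ΣXᵢ, β + n).
Sum of counts S = 58 over n = 9 weeks.
Posterior: Gamma(α+S, β+n) = Gamma(3.7+58, 5.9+9) = Gamma(61.7, 14.9).
Posterior mean = α/β = 61.7/14.9 = 4.1409.

4.1409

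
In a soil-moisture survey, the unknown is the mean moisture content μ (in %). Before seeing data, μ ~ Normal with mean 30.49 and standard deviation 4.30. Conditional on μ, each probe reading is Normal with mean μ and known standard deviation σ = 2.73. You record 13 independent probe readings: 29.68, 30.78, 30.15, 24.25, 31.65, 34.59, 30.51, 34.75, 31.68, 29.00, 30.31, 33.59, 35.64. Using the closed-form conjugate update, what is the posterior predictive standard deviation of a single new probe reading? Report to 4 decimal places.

For Normal data with known variance σ², a Normal(μ₀, σ₀²) prior on μ is conjugate. Posterior precision = 1/σ₀² + n/σ²; posterior mean is the precision-weighted average of μ₀ and x̄.
σ₀² = 4.30² = 18.49, σ² = 2.73² = 7.4529; σ² + n·σ₀² = 7.4529 + 13·18.49 = 247.8229.
Posterior precision = 1/σ₀² + n/σ² = 1/18.49 + 13/7.4529 = (σ² + n·σ₀²)/(σ₀²σ²) = 247.8229/(18.49·7.4529); posterior variance σₙ² = σ₀²σ²/(σ² + n·σ₀²) = 18.49·7.4529/247.8229 = 0.556059.
Predictive variance for one new observation = σₙ² + σ² = 18.49·7.4529/247.8229 + 7.4529 = σ²·(σ₀² + 247.8229)/247.8229 = 7.4529·266.3129/247.8229 = 8.008959; SD = √(7.4529·266.3129/247.8229) = 2.8300.

2.8300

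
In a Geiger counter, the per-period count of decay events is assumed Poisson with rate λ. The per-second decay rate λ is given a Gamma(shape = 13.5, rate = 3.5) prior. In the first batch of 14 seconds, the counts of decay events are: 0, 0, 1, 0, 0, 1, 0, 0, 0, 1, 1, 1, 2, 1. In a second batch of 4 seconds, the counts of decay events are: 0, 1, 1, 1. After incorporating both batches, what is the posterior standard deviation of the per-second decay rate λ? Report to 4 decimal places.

0.2302

With a Gamma(shape α, rate β) prior, the Poisson likelihood is conjugate: the posterior is Gamma(α + ΣXᵢ, β + n).
Batch 1: sum of counts S = 8 over n = 14 seconds.
After batch 1: Gamma(α+S, β+n) = Gamma(13.5+8, 3.5+14) = Gamma(21.5, 17.5).
Batch 2: sum of counts S = 3 over n = 4 seconds.
After batch 2: Gamma(α+S, β+n) = Gamma(21.5+3, 17.5+4) = Gamma(24.5, 21.5).
SD = √α/β = √24.5/21.5 = 0.2302.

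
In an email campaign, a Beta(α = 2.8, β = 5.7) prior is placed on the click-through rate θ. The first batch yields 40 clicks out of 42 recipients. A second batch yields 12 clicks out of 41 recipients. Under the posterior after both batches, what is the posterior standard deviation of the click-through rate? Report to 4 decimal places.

The Beta prior is conjugate to a Binomial/Bernoulli likelihood; the update adds successes to α and failures to β.
After batch 1: Beta(2.8+40, 5.7+2) = Beta(42.8, 7.7).
After batch 2: Beta(42.8+12, 7.7+29) = Beta(54.8, 36.7).
Var = αβ/((α+β)²(α+β+1)) = 54.8·36.7/(91.5²·92.5) = 0.00259694; SD = √0.00259694 = 0.0510.

0.0510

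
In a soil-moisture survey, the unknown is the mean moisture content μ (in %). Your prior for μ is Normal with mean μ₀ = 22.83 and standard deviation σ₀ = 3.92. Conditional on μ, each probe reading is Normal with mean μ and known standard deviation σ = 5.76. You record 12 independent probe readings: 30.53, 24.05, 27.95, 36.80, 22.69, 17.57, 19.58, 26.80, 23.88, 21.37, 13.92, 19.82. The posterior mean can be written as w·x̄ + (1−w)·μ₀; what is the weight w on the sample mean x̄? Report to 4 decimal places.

For Normal data with known variance σ², a Normal(μ₀, σ₀²) prior on μ is conjugate. Posterior precision = 1/σ₀² + n/σ²; posterior mean is the precision-weighted average of μ₀ and x̄.
σ₀² = 3.92² = 15.3664, σ² = 5.76² = 33.1776. Prior precision 1/σ₀² = 1/15.3664; data precision n/σ² = 12/33.1776.
w = (n/σ²)/(1/σ₀² + n/σ²) = n·σ₀²/(σ² + n·σ₀²) = 12·15.3664/(33.1776 + 12·15.3664) = 184.3968/217.5744 = 0.8475.

0.8475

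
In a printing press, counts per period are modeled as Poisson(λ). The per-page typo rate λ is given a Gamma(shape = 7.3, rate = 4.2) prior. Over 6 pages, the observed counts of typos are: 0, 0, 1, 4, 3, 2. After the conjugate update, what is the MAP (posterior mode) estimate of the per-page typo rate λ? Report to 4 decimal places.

1.5980

With a Gamma(shape α, rate β) prior, the Poisson likelihood is conjugate: the posterior is Gamma(α + ΣXᵢ, β + n).
Sum of counts S = 10 over n = 6 pages.
Posterior: Gamma(α+S, β+n) = Gamma(7.3+10, 4.2+6) = Gamma(17.3, 10.2).
Mode of Gamma(α,β) for α≥1 is (α−1)/β = 16.3/10.2 = 1.5980.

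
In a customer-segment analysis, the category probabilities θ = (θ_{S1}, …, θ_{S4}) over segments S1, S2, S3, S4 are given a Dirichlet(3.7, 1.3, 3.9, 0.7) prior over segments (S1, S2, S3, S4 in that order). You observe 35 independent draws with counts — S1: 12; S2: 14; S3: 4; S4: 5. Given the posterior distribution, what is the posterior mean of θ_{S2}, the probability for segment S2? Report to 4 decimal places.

0.3430

The Dirichlet prior is conjugate to the Multinomial likelihood: each posterior αⱼ = prior αⱼ + observed count nⱼ.
Posterior concentration: (15.7, 15.3, 7.9, 5.7), total = 44.6.
E[θ_{S2}|data] = α_{S2}/Σα = 15.3/44.6 = 0.3430.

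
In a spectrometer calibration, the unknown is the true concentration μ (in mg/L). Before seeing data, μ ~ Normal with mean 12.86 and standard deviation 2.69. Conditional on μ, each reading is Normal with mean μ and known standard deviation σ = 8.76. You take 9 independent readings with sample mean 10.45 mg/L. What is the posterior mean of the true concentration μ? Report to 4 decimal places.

11.7536

For Normal data with known variance σ², a Normal(μ₀, σ₀²) prior on μ is conjugate. Posterior precision = 1/σ₀² + n/σ²; posterior mean is the precision-weighted average of μ₀ and x̄.
n·x̄ = 9·10.45 = 94.05.
σ₀² = 2.69² = 7.2361, σ² = 8.76² = 76.7376; σ² + n·σ₀² = 76.7376 + 9·7.2361 = 141.8625.
Posterior mean = (μ₀/σ₀² + n·x̄/σ²)/(1/σ₀² + n/σ²) = (σ²·μ₀ + σ₀²·n·x̄)/(σ² + n·σ₀²) = (76.7376·12.86 + 7.2361·94.05)/141.8625 = 1667.400741/141.8625 = 11.7536.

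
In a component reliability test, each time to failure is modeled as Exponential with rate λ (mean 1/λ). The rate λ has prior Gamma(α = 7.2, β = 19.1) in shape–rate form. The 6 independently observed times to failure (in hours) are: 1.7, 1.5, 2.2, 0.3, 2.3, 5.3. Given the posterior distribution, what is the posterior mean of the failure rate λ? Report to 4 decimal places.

0.4074

With a Gamma(shape α, rate β) prior on the exponential rate λ, the posterior after n observations with total T = Σxᵢ is Gamma(α+n, β+T).
Sum of observations T = 13.3 hours; n = 6.
Posterior: Gamma(7.2+6, 19.1+13.3) = Gamma(13.2, 32.4).
Posterior mean of λ = α/β = 13.2/32.4 = 0.4074.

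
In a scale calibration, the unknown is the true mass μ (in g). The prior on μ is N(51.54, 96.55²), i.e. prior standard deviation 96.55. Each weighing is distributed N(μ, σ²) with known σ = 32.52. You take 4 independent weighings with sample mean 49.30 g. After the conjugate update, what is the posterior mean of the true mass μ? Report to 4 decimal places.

49.3618

For Normal data with known variance σ², a Normal(μ₀, σ₀²) prior on μ is conjugate. Posterior precision = 1/σ₀² + n/σ²; posterior mean is the precision-weighted average of μ₀ and x̄.
n·x̄ = 4·49.30 = 197.2.
σ₀² = 96.55² = 9321.9025, σ² = 32.52² = 1057.5504; σ² + n·σ₀² = 1057.5504 + 4·9321.9025 = 38345.1604.
Posterior mean = (μ₀/σ₀² + n·x̄/σ²)/(1/σ₀² + n/σ²) = (σ²·μ₀ + σ₀²·n·x̄)/(σ² + n·σ₀²) = (1057.5504·51.54 + 9321.9025·197.2)/38345.1604 = 1892785.320616/38345.1604 = 49.3618.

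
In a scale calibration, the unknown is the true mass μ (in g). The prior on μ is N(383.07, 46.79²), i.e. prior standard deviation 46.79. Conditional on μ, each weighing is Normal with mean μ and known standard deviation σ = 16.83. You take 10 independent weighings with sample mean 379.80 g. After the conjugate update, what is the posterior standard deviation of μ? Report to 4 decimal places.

5.2880

For Normal data with known variance σ², a Normal(μ₀, σ₀²) prior on μ is conjugate. Posterior precision = 1/σ₀² + n/σ²; posterior mean is the precision-weighted average of μ₀ and x̄.
σ₀² = 46.79² = 2189.3041, σ² = 16.83² = 283.2489; σ² + n·σ₀² = 283.2489 + 10·2189.3041 = 22176.2899.
Posterior precision = 1/σ₀² + n/σ² = 1/2189.3041 + 10/283.2489 = (σ² + n·σ₀²)/(σ₀²σ²) = 22176.2899/(2189.3041·283.2489); posterior variance σₙ² = σ₀²σ²/(σ² + n·σ₀²) = 2189.3041·283.2489/22176.2899 = 27.963107.
Posterior SD = √σₙ² = √(2189.3041·283.2489/22176.2899) = 5.2880.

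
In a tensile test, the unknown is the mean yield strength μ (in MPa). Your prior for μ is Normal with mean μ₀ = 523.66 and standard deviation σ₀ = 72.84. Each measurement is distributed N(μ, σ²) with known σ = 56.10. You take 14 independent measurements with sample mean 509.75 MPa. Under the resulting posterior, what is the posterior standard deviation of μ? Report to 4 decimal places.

14.6855

For Normal data with known variance σ², a Normal(μ₀, σ₀²) prior on μ is conjugate. Posterior precision = 1/σ₀² + n/σ²; posterior mean is the precision-weighted average of μ₀ and x̄.
σ₀² = 72.84² = 5305.6656, σ² = 56.10² = 3147.21; σ² + n·σ₀² = 3147.21 + 14·5305.6656 = 77426.5284.
Posterior precision = 1/σ₀² + n/σ² = 1/5305.6656 + 14/3147.21 = (σ² + n·σ₀²)/(σ₀²σ²) = 77426.5284/(5305.6656·3147.21); posterior variance σₙ² = σ₀²σ²/(σ² + n·σ₀²) = 5305.6656·3147.21/77426.5284 = 215.663083.
Posterior SD = √σₙ² = √(5305.6656·3147.21/77426.5284) = 14.6855.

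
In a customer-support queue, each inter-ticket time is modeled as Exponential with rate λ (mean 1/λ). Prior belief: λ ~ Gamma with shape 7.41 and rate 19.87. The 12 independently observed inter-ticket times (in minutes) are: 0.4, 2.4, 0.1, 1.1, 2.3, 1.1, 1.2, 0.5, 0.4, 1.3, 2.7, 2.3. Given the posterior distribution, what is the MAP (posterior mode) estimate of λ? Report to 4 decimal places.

0.5161

With a Gamma(shape α, rate β) prior on the exponential rate λ, the posterior after n observations with total T = Σxᵢ is Gamma(α+n, β+T).
Sum of observations T = 15.8 minutes; n = 12.
Posterior: Gamma(7.41+12, 19.87+15.8) = Gamma(19.41, 35.67).
Mode = (α−1)/β = 0.5161.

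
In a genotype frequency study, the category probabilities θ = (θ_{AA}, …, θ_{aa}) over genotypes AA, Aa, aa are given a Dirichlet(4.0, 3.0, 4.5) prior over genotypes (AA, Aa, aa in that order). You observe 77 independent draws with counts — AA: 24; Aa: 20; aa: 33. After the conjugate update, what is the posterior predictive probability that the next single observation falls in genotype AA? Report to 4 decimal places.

The Dirichlet prior is conjugate to the Multinomial likelihood: each posterior αⱼ = prior αⱼ + observed count nⱼ.
Posterior concentration: (28.0, 23.0, 37.5), total = 88.5.
P(next = AA | data) = α_{AA}/Σα = 0.3164.

0.3164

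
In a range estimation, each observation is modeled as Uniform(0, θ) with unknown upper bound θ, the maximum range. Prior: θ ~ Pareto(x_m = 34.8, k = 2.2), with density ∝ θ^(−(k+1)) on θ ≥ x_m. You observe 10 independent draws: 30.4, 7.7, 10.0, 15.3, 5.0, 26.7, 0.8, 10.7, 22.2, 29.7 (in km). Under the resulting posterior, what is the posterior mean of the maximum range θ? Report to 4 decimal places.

37.9071

A Pareto(scale x_m, shape k) prior on the upper bound θ of Uniform(0, θ) is conjugate: posterior is Pareto(max(x_m, max xᵢ), k + n).
Sample maximum = 30.4; prior scale x_m = 34.8 → posterior scale = max = 34.8.
Posterior shape = 2.2 + 10 = 12.2.
E[θ|data] = k·x_m/(k−1) = 12.2·34.8/11.2 = 37.9071.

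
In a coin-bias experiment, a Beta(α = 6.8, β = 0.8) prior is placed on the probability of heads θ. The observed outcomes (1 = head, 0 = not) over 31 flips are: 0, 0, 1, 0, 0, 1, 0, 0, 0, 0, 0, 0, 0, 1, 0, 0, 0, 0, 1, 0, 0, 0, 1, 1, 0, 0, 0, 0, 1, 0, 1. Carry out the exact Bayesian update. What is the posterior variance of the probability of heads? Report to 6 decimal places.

The Beta prior is conjugate to a Binomial/Bernoulli likelihood; the update adds successes to α and failures to β.
Posterior: Beta(α+k, β+n−k) = Beta(6.8+8, 0.8+23) = Beta(14.8, 23.8).
Var = αβ/((α+β)²(α+β+1)) = 14.8·23.8/(38.6²·39.6) = 0.005970.

0.005970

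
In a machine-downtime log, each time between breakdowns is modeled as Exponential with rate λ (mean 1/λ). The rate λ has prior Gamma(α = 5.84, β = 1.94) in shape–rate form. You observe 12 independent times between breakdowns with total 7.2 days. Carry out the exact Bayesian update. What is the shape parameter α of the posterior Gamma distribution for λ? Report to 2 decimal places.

17.84

With a Gamma(shape α, rate β) prior on the exponential rate λ, the posterior after n observations with total T = Σxᵢ is Gamma(α+n, β+T).
Posterior: Gamma(5.84+12, 1.94+7.2) = Gamma(17.84, 9.14).
Posterior α = 17.84.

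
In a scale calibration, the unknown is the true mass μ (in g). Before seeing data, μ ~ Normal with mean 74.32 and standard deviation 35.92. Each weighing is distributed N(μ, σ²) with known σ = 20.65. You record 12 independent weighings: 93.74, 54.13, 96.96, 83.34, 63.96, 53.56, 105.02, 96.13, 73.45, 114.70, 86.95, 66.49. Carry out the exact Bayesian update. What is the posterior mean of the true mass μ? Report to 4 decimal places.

82.1534

For Normal data with known variance σ², a Normal(μ₀, σ₀²) prior on μ is conjugate. Posterior precision = 1/σ₀² + n/σ²; posterior mean is the precision-weighted average of μ₀ and x̄.
Σxᵢ = 93.74 + 54.13 + 96.96 + 83.34 + 63.96 + 53.56 + 105.02 + 96.13 + 73.45 + 114.70 + 86.95 + 66.49 = 988.43, so n·x̄ = 988.43.
σ₀² = 35.92² = 1290.2464, σ² = 20.65² = 426.4225; σ² + n·σ₀² = 426.4225 + 12·1290.2464 = 15909.3793.
Posterior mean = (μ₀/σ₀² + n·x̄/σ²)/(1/σ₀² + n/σ²) = (σ²·μ₀ + σ₀²·n·x̄)/(σ² + n·σ₀²) = (426.4225·74.32 + 1290.2464·988.43)/15909.3793 = 1307009.969352/15909.3793 = 82.1534.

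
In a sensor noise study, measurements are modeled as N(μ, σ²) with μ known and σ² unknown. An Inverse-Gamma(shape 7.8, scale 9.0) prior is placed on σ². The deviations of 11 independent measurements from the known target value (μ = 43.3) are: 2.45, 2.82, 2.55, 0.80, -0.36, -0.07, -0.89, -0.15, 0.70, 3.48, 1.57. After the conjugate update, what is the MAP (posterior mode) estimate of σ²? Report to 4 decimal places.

With known mean μ and an Inverse-Gamma(α, β) prior on σ², the Normal likelihood is conjugate: posterior is Inv-Gamma(α + n/2, β + Σ(xᵢ−μ)²/2).
Σ(xᵢ−μ)² = (2.45)² + (2.82)² + (2.55)² + (0.80)² + (-0.36)² + (-0.07)² + (-0.89)² + (-0.15)² + (0.70)² + (3.48)² + (1.57)² = 37.1118.
Posterior: Inv-Gamma(7.8 + 11/2, 9.0 + 37.1118/2) = Inv-Gamma(13.30, 27.55590).
Mode = β/(α+1) = 27.55590/14.30 = 1.9270.

1.9270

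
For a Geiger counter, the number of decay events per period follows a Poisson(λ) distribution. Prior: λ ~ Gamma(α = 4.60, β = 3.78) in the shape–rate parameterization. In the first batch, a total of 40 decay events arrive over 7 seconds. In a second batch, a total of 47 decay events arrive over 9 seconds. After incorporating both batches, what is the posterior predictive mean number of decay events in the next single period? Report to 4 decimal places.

4.6309

With a Gamma(shape α, rate β) prior, the Poisson likelihood is conjugate: the posterior is Gamma(α + ΣXᵢ, β + n).
After batch 1: Gamma(α+S, β+n) = Gamma(4.60+40, 3.78+7) = Gamma(44.60, 10.78).
After batch 2: Gamma(α+S, β+n) = Gamma(44.60+47, 10.78+9) = Gamma(91.60, 19.78).
The predictive distribution for one future period is NegBinom with mean α/β = 4.6309.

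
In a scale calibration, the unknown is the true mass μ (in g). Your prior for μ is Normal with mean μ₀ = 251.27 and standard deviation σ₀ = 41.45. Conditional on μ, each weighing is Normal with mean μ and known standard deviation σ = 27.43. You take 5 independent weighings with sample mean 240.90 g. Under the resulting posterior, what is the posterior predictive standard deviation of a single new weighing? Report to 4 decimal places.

For Normal data with known variance σ², a Normal(μ₀, σ₀²) prior on μ is conjugate. Posterior precision = 1/σ₀² + n/σ²; posterior mean is the precision-weighted average of μ₀ and x̄.
σ₀² = 41.45² = 1718.1025, σ² = 27.43² = 752.4049; σ² + n·σ₀² = 752.4049 + 5·1718.1025 = 9342.9174.
Posterior precision = 1/σ₀² + n/σ² = 1/1718.1025 + 5/752.4049 = (σ² + n·σ₀²)/(σ₀²σ²) = 9342.9174/(1718.1025·752.4049); posterior variance σₙ² = σ₀²σ²/(σ² + n·σ₀²) = 1718.1025·752.4049/9342.9174 = 138.362428.
Predictive variance for one new observation = σₙ² + σ² = 1718.1025·752.4049/9342.9174 + 752.4049 = σ²·(σ₀² + 9342.9174)/9342.9174 = 752.4049·11061.0199/9342.9174 = 890.767328; SD = √(752.4049·11061.0199/9342.9174) = 29.8457.

29.8457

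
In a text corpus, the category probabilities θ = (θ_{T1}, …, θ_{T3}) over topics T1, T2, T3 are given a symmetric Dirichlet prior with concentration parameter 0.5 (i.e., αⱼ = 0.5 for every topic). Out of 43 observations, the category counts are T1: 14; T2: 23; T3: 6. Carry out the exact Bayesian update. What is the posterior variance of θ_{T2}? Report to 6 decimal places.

The Dirichlet prior is conjugate to the Multinomial likelihood: each posterior αⱼ = prior αⱼ + observed count nⱼ.
Posterior concentration: (14.5, 23.5, 6.5), total = 44.5.
Var[θ_j] = α_j(Σα−α_j)/((Σα)²(Σα+1)) = 23.5·21.0/(44.5²·45.5) = 0.005477.

0.005477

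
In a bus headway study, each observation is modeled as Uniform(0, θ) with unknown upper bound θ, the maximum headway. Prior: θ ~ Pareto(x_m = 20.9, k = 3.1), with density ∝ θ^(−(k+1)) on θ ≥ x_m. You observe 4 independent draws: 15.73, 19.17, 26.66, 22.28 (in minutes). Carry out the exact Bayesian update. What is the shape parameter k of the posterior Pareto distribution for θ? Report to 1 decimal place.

A Pareto(scale x_m, shape k) prior on the upper bound θ of Uniform(0, θ) is conjugate: posterior is Pareto(max(x_m, max xᵢ), k + n).
Sample maximum = 26.66; prior scale x_m = 20.9 → posterior scale = max = 26.66.
Posterior shape = 3.1 + 4 = 7.1.
Posterior shape k = 7.1.

7.1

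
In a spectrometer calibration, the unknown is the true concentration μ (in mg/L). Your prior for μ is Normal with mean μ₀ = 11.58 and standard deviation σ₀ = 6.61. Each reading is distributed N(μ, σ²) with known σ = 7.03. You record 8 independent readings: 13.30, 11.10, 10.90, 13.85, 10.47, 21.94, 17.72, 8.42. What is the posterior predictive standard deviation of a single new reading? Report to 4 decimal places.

For Normal data with known variance σ², a Normal(μ₀, σ₀²) prior on μ is conjugate. Posterior precision = 1/σ₀² + n/σ²; posterior mean is the precision-weighted average of μ₀ and x̄.
σ₀² = 6.61² = 43.6921, σ² = 7.03² = 49.4209; σ² + n·σ₀² = 49.4209 + 8·43.6921 = 398.9577.
Posterior precision = 1/σ₀² + n/σ² = 1/43.6921 + 8/49.4209 = (σ² + n·σ₀²)/(σ₀²σ²) = 398.9577/(43.6921·49.4209); posterior variance σₙ² = σ₀²σ²/(σ² + n·σ₀²) = 43.6921·49.4209/398.9577 = 5.412361.
Predictive variance for one new observation = σₙ² + σ² = 43.6921·49.4209/398.9577 + 49.4209 = σ²·(σ₀² + 398.9577)/398.9577 = 49.4209·442.6498/398.9577 = 54.833261; SD = √(49.4209·442.6498/398.9577) = 7.4049.

7.4049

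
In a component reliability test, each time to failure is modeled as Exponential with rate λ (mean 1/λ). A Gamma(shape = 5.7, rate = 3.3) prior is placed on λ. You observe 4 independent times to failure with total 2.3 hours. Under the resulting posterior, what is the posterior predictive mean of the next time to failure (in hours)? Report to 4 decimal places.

With a Gamma(shape α, rate β) prior on the exponential rate λ, the posterior after n observations with total T = Σxᵢ is Gamma(α+n, β+T).
Posterior: Gamma(5.7+4, 3.3+2.3) = Gamma(9.7, 5.6).
The predictive distribution for the next observation is Lomax; its mean is β/(α−1) = 5.6/8.7 = 0.6437.

0.6437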